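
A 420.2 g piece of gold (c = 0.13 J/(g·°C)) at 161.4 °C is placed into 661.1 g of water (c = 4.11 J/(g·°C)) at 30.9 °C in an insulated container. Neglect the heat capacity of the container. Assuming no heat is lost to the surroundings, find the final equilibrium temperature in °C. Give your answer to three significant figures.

T_f = 33.5 °C

Heat lost by gold = heat gained by water.
(420.2)(0.13)(161.4 − T) = (661.1)(4.11)(T − 30.9)
54.626 (161.4 − T) = 2717.121 (T − 30.9)
8816.6 − 54.626 T = 2717.121 T − 83959
92775.6 = 2771.747 T
T = 33.47 °C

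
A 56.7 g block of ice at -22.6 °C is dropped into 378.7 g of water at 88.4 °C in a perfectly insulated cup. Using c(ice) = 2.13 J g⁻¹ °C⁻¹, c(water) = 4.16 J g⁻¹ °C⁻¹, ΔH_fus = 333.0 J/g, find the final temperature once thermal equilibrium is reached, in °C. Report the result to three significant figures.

T_f = 65.0 °C

Heat to bring ice to 0 °C and melt it: q₁ = 56.7×2.13×22.6 + 56.7×333.0 = 21611 J
Heat the water can supply cooling to 0 °C: 378.7×4.16×88.4 = 139265 J > q₁, so all ice melts.
Energy balance: 378.7×4.16×(88.4 − T) = 21611 + 56.7×4.16×(T − 0)
1575.392(88.4 − T) = 21611 + 235.872 T
139265 − 21611 = 1811.264 T
T = 117654 / 1811.264 = 64.96 °C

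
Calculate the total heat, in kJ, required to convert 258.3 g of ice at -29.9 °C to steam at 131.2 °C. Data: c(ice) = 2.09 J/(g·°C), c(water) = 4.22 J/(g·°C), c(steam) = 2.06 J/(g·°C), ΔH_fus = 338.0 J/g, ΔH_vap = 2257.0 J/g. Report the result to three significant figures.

q1 (heat ice -29.9→0.0 °C): 258.3 × 2.09 × 29.9 = 16141 J
q2 (melt at 0 °C): 258.3 × 338.0 = 87305 J
q3 (heat water 0.0→100.0 °C): 258.3 × 4.22 × 100.0 = 109003 J
q4 (vaporize at 100 °C): 258.3 × 2257.0 = 582983 J
q5 (heat steam 100.0→131.2 °C): 258.3 × 2.06 × 31.2 = 16601 J
Total: 16141 + 87305 + 109003 + 582983 + 16601 = 812033 J = 812 kJ

q = 812 kJ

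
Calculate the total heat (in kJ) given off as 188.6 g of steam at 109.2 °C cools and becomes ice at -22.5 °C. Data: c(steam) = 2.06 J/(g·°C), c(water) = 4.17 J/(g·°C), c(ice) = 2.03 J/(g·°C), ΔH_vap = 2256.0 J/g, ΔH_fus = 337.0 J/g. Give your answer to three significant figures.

q1 (cool steam 109.2→100 °C): 188.6 × 2.06 × 9.2 = 3574 J
q2 (condense at 100 °C): 188.6 × 2256.0 = 425482 J
q3 (cool water 100→0 °C): 188.6 × 4.17 × 100.0 = 78646 J
q4 (freeze at 0 °C): 188.6 × 337.0 = 63558 J
q5 (cool ice 0→-22.5 °C): 188.6 × 2.03 × 22.5 = 8614 J
Total: 3574 + 425482 + 78646 + 63558 + 8614 = 579874 J = 580 kJ

q = 580 kJ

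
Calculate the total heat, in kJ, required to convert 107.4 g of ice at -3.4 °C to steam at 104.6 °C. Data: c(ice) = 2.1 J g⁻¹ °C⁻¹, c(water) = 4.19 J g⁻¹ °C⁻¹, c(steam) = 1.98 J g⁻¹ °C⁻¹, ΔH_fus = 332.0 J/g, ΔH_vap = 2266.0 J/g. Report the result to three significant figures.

q1 (heat ice -3.4→0.0 °C): 107.4 × 2.1 × 3.4 = 767 J
q2 (melt at 0 °C): 107.4 × 332.0 = 35657 J
q3 (heat water 0.0→100.0 °C): 107.4 × 4.19 × 100.0 = 45001 J
q4 (vaporize at 100 °C): 107.4 × 2266.0 = 243368 J
q5 (heat steam 100.0→104.6 °C): 107.4 × 1.98 × 4.6 = 978 J
Total: 767 + 35657 + 45001 + 243368 + 978 = 325771 J = 326 kJ

q = 326 kJ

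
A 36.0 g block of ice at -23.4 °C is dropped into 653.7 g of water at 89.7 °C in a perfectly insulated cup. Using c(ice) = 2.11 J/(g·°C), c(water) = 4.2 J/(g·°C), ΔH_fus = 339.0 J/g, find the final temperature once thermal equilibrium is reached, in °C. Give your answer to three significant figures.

Heat to bring ice to 0 °C and melt it: q₁ = 36.0×2.11×23.4 + 36.0×339.0 = 13981 J
Heat the water can supply cooling to 0 °C: 653.7×4.2×89.7 = 246275 J > q₁, so all ice melts.
Energy balance: 653.7×4.2×(89.7 − T) = 13981 + 36.0×4.2×(T − 0)
2745.54(89.7 − T) = 13981 + 151.2 T
246275 − 13981 = 2896.74 T
T = 232294 / 2896.74 = 80.19 °C

T_f = 80.2 °C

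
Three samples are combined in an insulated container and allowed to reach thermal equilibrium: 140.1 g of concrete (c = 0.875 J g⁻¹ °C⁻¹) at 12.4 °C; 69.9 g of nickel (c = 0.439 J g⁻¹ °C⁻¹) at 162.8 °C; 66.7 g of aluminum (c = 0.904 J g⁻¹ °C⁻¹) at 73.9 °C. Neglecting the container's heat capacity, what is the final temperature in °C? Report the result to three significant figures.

T_f = 51.4 °C

Σ mᵢcᵢ(T − Tᵢ) = 0  ⇒  T = Σ mᵢcᵢTᵢ / Σ mᵢcᵢ
Σ mᵢcᵢ = 140.1×0.875 + 69.9×0.439 + 66.7×0.904 = 213.5704
Σ mᵢcᵢTᵢ = 122.5875×12.4 + 30.6861×162.8 + 60.2968×73.9 = 10972
T = 10972 / 213.5704 = 51.37 °C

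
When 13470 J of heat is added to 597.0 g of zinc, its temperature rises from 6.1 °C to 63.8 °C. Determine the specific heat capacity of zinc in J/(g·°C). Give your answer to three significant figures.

c = q / (m ΔT) = 13470 / (597.0 × 57.7)
c = 13470 / 34446.9 = 0.391 J/(g·°C)

c = 0.391 J/(g·°C)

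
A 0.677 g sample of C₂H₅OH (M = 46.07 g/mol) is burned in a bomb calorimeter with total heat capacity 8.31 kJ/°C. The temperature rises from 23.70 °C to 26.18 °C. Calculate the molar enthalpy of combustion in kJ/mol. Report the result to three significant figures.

ΔH = -1400 kJ/mol

ΔT = 26.18 − 23.70 = 2.48 °C
q_cal = C_cal × ΔT = 8.31 × 2.48 = 20.6088 kJ
n = 0.677 / 46.07 = 0.01470 mol
q_rxn = −q_cal = -20.6088 kJ
ΔH = -20.6088 / 0.01470 = -1402 kJ/mol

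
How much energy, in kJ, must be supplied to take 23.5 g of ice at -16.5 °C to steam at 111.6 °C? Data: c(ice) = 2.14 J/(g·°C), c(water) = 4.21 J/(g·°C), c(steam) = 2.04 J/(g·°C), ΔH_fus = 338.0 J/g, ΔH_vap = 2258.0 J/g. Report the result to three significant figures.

q = 72.3 kJ

q1 (heat ice -16.5→0.0 °C): 23.5 × 2.14 × 16.5 = 830 J
q2 (melt at 0 °C): 23.5 × 338.0 = 7943 J
q3 (heat water 0.0→100.0 °C): 23.5 × 4.21 × 100.0 = 9894 J
q4 (vaporize at 100 °C): 23.5 × 2258.0 = 53063 J
q5 (heat steam 100.0→111.6 °C): 23.5 × 2.04 × 11.6 = 556 J
Total: 830 + 7943 + 9894 + 53063 + 556 = 72286 J = 72.3 kJ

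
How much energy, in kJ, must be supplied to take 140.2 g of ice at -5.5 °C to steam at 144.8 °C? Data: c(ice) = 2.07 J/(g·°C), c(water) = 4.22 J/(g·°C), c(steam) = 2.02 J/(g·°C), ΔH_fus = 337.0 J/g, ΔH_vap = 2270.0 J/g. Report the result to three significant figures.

q1 (heat ice -5.5→0.0 °C): 140.2 × 2.07 × 5.5 = 1596 J
q2 (melt at 0 °C): 140.2 × 337.0 = 47247 J
q3 (heat water 0.0→100.0 °C): 140.2 × 4.22 × 100.0 = 59164 J
q4 (vaporize at 100 °C): 140.2 × 2270.0 = 318254 J
q5 (heat steam 100.0→144.8 °C): 140.2 × 2.02 × 44.8 = 12688 J
Total: 1596 + 47247 + 59164 + 318254 + 12688 = 438949 J = 439 kJ

q = 439 kJ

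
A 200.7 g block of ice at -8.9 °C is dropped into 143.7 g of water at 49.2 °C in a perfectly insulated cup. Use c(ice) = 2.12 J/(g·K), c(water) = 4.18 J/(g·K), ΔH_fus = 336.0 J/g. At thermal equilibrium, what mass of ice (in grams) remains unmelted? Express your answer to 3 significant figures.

m_ice remaining = 124 g

Heat to warm all ice to 0 °C: 200.7×2.12×8.9 = 3786.8 J
Heat released by water cooling to 0 °C: 143.7×4.18×49.2 = 29553 J
29553 J < 3786.8 + 200.7×336.0 = 71222.0 J, so not all ice melts; final T = 0 °C.
Heat left for melting: 29553 − 3786.8 = 25766.2 J
Mass melted = 25766.2 / 336.0 = 76.69 g
Ice remaining = 200.7 − 76.69 = 124.01 g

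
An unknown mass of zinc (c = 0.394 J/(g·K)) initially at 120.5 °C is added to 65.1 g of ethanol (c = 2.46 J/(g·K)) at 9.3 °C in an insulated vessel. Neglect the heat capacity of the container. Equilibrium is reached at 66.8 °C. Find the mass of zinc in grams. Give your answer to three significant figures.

m = 435 g

q_gained = (65.1 × 2.46) × (66.8 − 9.3) = 9208 J
q_lost = m × 0.394 × (120.5 − 66.8) = 21.1578 m
m = 9208 / 21.1578 = 435 g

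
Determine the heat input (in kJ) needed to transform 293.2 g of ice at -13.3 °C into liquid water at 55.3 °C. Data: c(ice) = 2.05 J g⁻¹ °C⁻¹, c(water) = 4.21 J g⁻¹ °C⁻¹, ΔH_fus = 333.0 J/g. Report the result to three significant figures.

q1 (heat ice -13.3→0.0 °C): 293.2 × 2.05 × 13.3 = 7994 J
q2 (melt at 0 °C): 293.2 × 333.0 = 97636 J
q3 (heat water 0.0→55.3 °C): 293.2 × 4.21 × 55.3 = 68261 J
Total: 7994 + 97636 + 68261 = 173891 J = 174 kJ

q = 174 kJ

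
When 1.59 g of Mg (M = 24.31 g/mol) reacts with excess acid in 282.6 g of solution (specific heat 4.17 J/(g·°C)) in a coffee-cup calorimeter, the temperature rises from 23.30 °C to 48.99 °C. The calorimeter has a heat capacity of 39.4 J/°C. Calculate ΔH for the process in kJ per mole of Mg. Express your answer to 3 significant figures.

ΔH = -478 kJ/mol

|ΔT| = |48.99 − 23.30| = 25.69 °C
|q_surr| = (282.6 × 4.17 + 39.4) × 25.69 = 1217.842 × 25.69 = 31290 J
n(Mg) = 1.59 / 24.31 = 0.06541 mol
Temperature rose, so q_rxn = −|q_surr| = -31.29 kJ
ΔH = q_rxn / n = -478.4 kJ/mol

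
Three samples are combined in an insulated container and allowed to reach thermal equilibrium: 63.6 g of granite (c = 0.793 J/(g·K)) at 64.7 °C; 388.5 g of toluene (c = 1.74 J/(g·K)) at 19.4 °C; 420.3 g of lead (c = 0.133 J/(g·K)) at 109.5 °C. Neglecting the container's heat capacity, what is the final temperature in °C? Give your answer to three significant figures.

T_f = 28.8 °C

Σ mᵢcᵢ(T − Tᵢ) = 0  ⇒  T = Σ mᵢcᵢTᵢ / Σ mᵢcᵢ
Σ mᵢcᵢ = 63.6×0.793 + 388.5×1.74 + 420.3×0.133 = 782.3247
Σ mᵢcᵢTᵢ = 50.4348×64.7 + 675.99×19.4 + 55.8999×109.5 = 22498
T = 22498 / 782.3247 = 28.76 °C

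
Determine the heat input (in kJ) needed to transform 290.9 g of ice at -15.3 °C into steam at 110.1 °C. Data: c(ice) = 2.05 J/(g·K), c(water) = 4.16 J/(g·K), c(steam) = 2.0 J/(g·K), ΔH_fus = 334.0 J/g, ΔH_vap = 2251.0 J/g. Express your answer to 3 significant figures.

q = 888 kJ

q1 (heat ice -15.3→0.0 °C): 290.9 × 2.05 × 15.3 = 9124 J
q2 (melt at 0 °C): 290.9 × 334.0 = 97161 J
q3 (heat water 0.0→100.0 °C): 290.9 × 4.16 × 100.0 = 121014 J
q4 (vaporize at 100 °C): 290.9 × 2251.0 = 654816 J
q5 (heat steam 100.0→110.1 °C): 290.9 × 2.0 × 10.1 = 5876 J
Total: 9124 + 97161 + 121014 + 654816 + 5876 = 887991 J = 888 kJ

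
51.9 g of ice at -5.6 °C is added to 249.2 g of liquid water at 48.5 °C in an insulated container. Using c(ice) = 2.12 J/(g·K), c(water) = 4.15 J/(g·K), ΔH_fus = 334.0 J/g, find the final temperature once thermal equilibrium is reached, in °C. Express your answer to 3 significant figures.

T_f = 25.8 °C

Heat to bring ice to 0 °C and melt it: q₁ = 51.9×2.12×5.6 + 51.9×334.0 = 17951 J
Heat the water can supply cooling to 0 °C: 249.2×4.15×48.5 = 50157.7 J > q₁, so all ice melts.
Energy balance: 249.2×4.15×(48.5 − T) = 17951 + 51.9×4.15×(T − 0)
1034.18(48.5 − T) = 17951 + 215.385 T
50157.7 − 17951 = 1249.565 T
T = 32206.7 / 1249.565 = 25.77 °C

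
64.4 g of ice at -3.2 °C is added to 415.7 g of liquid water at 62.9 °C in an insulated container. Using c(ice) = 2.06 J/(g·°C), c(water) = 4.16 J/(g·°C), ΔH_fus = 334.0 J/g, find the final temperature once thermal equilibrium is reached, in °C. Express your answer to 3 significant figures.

T_f = 43.5 °C

Heat to bring ice to 0 °C and melt it: q₁ = 64.4×2.06×3.2 + 64.4×334.0 = 21934 J
Heat the water can supply cooling to 0 °C: 415.7×4.16×62.9 = 108774 J > q₁, so all ice melts.
Energy balance: 415.7×4.16×(62.9 − T) = 21934 + 64.4×4.16×(T − 0)
1729.312(62.9 − T) = 21934 + 267.904 T
108774 − 21934 = 1997.216 T
T = 86840 / 1997.216 = 43.48 °C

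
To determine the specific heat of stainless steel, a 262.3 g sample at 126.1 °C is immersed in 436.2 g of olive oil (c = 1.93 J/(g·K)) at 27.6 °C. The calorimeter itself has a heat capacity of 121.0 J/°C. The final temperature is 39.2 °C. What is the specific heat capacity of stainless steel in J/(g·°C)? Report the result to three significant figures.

c = 0.490 J/(g·°C)

q_gained = (436.2 × 1.93 + 121.0) × (39.2 − 27.6) = 11170 J
q_lost = 262.3 × c × (126.1 − 39.2) = 22793.87 c
Set equal: c = 11170 / 22793.87 = 0.490 J/(g·°C)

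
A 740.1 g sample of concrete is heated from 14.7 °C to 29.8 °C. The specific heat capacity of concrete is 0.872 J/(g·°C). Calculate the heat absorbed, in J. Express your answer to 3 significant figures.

q = m c ΔT = 740.1 × 0.872 × (29.8 − 14.7)
q = 740.1 × 0.872 × 15.1 = 9745 J

q = 9750 J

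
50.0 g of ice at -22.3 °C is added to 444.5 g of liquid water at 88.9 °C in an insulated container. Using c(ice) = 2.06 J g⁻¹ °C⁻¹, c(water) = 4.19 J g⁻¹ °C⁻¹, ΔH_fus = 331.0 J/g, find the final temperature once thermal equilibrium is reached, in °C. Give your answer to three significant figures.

T_f = 70.8 °C

Heat to bring ice to 0 °C and melt it: q₁ = 50.0×2.06×22.3 + 50.0×331.0 = 18847 J
Heat the water can supply cooling to 0 °C: 444.5×4.19×88.9 = 165572 J > q₁, so all ice melts.
Energy balance: 444.5×4.19×(88.9 − T) = 18847 + 50.0×4.19×(T − 0)
1862.455(88.9 − T) = 18847 + 209.5 T
165572 − 18847 = 2071.955 T
T = 146725 / 2071.955 = 70.81 °C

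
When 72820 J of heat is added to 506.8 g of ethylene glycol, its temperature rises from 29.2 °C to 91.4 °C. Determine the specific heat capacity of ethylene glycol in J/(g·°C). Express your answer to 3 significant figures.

c = 2.31 J/(g·°C)

c = q / (m ΔT) = 72820 / (506.8 × 62.2)
c = 72820 / 31522.96 = 2.31 J/(g·°C)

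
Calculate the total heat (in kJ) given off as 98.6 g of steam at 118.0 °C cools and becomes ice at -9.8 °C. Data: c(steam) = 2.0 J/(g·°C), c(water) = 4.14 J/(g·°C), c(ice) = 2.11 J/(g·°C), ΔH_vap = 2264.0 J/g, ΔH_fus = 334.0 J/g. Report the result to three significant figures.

q1 (cool steam 118.0→100 °C): 98.6 × 2.0 × 18.0 = 3550 J
q2 (condense at 100 °C): 98.6 × 2264.0 = 223230 J
q3 (cool water 100→0 °C): 98.6 × 4.14 × 100.0 = 40820 J
q4 (freeze at 0 °C): 98.6 × 334.0 = 32932 J
q5 (cool ice 0→-9.8 °C): 98.6 × 2.11 × 9.8 = 2039 J
Total: 3550 + 223230 + 40820 + 32932 + 2039 = 302571 J = 303 kJ

q = 303 kJ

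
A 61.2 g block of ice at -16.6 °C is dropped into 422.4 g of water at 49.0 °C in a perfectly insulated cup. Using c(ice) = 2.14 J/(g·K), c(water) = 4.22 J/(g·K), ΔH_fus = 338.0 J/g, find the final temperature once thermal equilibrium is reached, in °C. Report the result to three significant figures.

Heat to bring ice to 0 °C and melt it: q₁ = 61.2×2.14×16.6 + 61.2×338.0 = 22860 J
Heat the water can supply cooling to 0 °C: 422.4×4.22×49.0 = 87343.9 J > q₁, so all ice melts.
Energy balance: 422.4×4.22×(49.0 − T) = 22860 + 61.2×4.22×(T − 0)
1782.528(49.0 − T) = 22860 + 258.264 T
87343.9 − 22860 = 2040.792 T
T = 64483.9 / 2040.792 = 31.60 °C

T_f = 31.6 °C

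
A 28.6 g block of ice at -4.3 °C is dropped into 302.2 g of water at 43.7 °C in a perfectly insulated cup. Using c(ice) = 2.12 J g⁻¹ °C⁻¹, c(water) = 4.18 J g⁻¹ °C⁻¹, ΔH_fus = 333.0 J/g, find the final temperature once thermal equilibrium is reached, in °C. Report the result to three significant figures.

Heat to bring ice to 0 °C and melt it: q₁ = 28.6×2.12×4.3 + 28.6×333.0 = 9784.5 J
Heat the water can supply cooling to 0 °C: 302.2×4.18×43.7 = 55201.7 J > q₁, so all ice melts.
Energy balance: 302.2×4.18×(43.7 − T) = 9784.5 + 28.6×4.18×(T − 0)
1263.196(43.7 − T) = 9784.5 + 119.548 T
55201.7 − 9784.5 = 1382.744 T
T = 45417.2 / 1382.744 = 32.846 °C

T_f = 32.8 °C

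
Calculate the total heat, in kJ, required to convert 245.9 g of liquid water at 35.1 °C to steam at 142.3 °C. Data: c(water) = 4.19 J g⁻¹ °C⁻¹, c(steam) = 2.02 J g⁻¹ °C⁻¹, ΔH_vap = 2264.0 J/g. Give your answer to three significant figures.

q1 (heat water 35.1→100.0 °C): 245.9 × 4.19 × 64.9 = 66868 J
q2 (vaporize at 100 °C): 245.9 × 2264.0 = 556718 J
q3 (heat steam 100.0→142.3 °C): 245.9 × 2.02 × 42.3 = 21011 J
Total: 66868 + 556718 + 21011 = 644597 J = 645 kJ

q = 645 kJ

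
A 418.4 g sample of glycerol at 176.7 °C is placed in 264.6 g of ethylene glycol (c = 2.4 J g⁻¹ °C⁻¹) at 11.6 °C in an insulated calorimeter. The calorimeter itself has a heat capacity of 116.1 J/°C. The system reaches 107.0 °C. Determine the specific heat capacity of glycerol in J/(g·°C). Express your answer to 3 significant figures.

c = 2.46 J/(g·°C)

q_gained = (264.6 × 2.4 + 116.1) × (107.0 − 11.6) = 71660 J
q_lost = 418.4 × c × (176.7 − 107.0) = 29162.48 c
Set equal: c = 71660 / 29162.48 = 2.46 J/(g·°C)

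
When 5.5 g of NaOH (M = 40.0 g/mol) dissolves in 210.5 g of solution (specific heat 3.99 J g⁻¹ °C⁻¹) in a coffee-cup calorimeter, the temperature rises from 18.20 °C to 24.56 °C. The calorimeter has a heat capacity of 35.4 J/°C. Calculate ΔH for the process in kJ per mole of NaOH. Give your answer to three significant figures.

|ΔT| = |24.56 − 18.20| = 6.36 °C
|q_surr| = (210.5 × 3.99 + 35.4) × 6.36 = 875.295 × 6.36 = 5567 J
n(NaOH) = 5.5 / 40.0 = 0.1375 mol
Temperature rose, so q_rxn = −|q_surr| = -5.567 kJ
ΔH = q_rxn / n = -40.49 kJ/mol

ΔH = -40.5 kJ/mol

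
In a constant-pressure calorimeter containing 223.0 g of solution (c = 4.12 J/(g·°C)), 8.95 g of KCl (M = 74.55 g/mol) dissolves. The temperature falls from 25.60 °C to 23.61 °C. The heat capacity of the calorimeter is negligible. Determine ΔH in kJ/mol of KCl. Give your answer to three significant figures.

|ΔT| = |23.61 − 25.60| = 1.99 °C
|q_surr| = (223.0 × 4.12) × 1.99 = 918.76 × 1.99 = 1828 J
n(KCl) = 8.95 / 74.55 = 0.1201 mol
Temperature fell, so q_rxn = +|q_surr| = 1.828 kJ
ΔH = q_rxn / n = 15.22 kJ/mol

ΔH = 15.2 kJ/mol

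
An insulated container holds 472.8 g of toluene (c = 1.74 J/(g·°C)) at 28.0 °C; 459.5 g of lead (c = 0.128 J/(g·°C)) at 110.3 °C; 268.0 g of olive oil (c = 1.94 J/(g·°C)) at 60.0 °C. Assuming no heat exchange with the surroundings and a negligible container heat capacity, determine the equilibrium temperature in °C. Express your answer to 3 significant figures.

Σ mᵢcᵢ(T − Tᵢ) = 0  ⇒  T = Σ mᵢcᵢTᵢ / Σ mᵢcᵢ
Σ mᵢcᵢ = 472.8×1.74 + 459.5×0.128 + 268.0×1.94 = 1401.408
Σ mᵢcᵢTᵢ = 822.672×28.0 + 58.816×110.3 + 519.92×60.0 = 60717
T = 60717 / 1401.408 = 43.33 °C

T_f = 43.3 °C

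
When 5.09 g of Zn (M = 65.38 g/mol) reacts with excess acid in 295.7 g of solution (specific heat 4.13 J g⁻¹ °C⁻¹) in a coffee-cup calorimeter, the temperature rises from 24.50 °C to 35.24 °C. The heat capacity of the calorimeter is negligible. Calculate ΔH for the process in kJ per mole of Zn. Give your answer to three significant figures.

ΔH = -168 kJ/mol

|ΔT| = |35.24 − 24.50| = 10.74 °C
|q_surr| = (295.7 × 4.13) × 10.74 = 1221.241 × 10.74 = 13116 J
n(Zn) = 5.09 / 65.38 = 0.077853 mol
Temperature rose, so q_rxn = −|q_surr| = -13.116 kJ
ΔH = q_rxn / n = -168.47 kJ/mol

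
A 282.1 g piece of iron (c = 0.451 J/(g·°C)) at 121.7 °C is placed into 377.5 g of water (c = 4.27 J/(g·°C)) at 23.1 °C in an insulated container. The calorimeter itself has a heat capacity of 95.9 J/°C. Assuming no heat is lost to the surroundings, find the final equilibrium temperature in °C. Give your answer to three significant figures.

T_f = 29.9 °C

Heat lost by iron = heat gained by water + calorimeter.
(282.1)(0.451)(121.7 − T) = [(377.5)(4.27) + 95.9](T − 23.1)
127.2271 (121.7 − T) = 1707.825 (T − 23.1)
15484 − 127.2271 T = 1707.825 T − 39451
54935 = 1835.0521 T
T = 29.94 °C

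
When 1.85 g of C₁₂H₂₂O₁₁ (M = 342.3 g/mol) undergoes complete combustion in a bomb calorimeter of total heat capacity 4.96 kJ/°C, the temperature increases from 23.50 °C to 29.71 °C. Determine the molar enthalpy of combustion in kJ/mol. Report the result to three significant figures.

ΔT = 29.71 − 23.50 = 6.21 °C
q_cal = C_cal × ΔT = 4.96 × 6.21 = 30.8016 kJ
n = 1.85 / 342.3 = 0.005405 mol
q_rxn = −q_cal = -30.8016 kJ
ΔH = -30.8016 / 0.005405 = -5699 kJ/mol

ΔH = -5700 kJ/mol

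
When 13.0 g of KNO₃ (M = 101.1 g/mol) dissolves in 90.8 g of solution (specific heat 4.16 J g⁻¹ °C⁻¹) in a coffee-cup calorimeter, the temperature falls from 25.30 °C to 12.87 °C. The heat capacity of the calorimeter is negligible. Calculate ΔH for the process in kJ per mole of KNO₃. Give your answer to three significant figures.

|ΔT| = |12.87 − 25.30| = 12.43 °C
|q_surr| = (90.8 × 4.16) × 12.43 = 377.728 × 12.43 = 4695 J
n(KNO₃) = 13.0 / 101.1 = 0.1286 mol
Temperature fell, so q_rxn = +|q_surr| = 4.695 kJ
ΔH = q_rxn / n = 36.51 kJ/mol

ΔH = 36.5 kJ/mol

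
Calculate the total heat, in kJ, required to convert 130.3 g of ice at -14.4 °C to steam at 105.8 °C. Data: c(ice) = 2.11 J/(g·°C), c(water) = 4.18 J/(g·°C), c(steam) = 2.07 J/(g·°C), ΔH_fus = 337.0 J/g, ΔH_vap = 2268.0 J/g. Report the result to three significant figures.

q = 399 kJ

q1 (heat ice -14.4→0.0 °C): 130.3 × 2.11 × 14.4 = 3959 J
q2 (melt at 0 °C): 130.3 × 337.0 = 43911 J
q3 (heat water 0.0→100.0 °C): 130.3 × 4.18 × 100.0 = 54465 J
q4 (vaporize at 100 °C): 130.3 × 2268.0 = 295520 J
q5 (heat steam 100.0→105.8 °C): 130.3 × 2.07 × 5.8 = 1564 J
Total: 3959 + 43911 + 54465 + 295520 + 1564 = 399419 J = 399 kJ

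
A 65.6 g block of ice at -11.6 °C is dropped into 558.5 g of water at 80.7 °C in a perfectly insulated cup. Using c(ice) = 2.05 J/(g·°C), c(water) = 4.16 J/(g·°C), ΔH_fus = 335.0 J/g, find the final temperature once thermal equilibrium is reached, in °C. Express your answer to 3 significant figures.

Heat to bring ice to 0 °C and melt it: q₁ = 65.6×2.05×11.6 + 65.6×335.0 = 23536 J
Heat the water can supply cooling to 0 °C: 558.5×4.16×80.7 = 187495 J > q₁, so all ice melts.
Energy balance: 558.5×4.16×(80.7 − T) = 23536 + 65.6×4.16×(T − 0)
2323.36(80.7 − T) = 23536 + 272.896 T
187495 − 23536 = 2596.256 T
T = 163959 / 2596.256 = 63.15 °C

T_f = 63.2 °C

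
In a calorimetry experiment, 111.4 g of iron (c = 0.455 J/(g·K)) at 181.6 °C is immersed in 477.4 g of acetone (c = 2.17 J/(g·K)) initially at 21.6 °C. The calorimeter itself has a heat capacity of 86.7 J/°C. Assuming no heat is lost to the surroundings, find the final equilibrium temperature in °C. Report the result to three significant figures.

T_f = 28.5 °C

Heat lost by iron = heat gained by acetone + calorimeter.
(111.4)(0.455)(181.6 − T) = [(477.4)(2.17) + 86.7](T − 21.6)
50.687 (181.6 − T) = 1122.658 (T − 21.6)
9204.8 − 50.687 T = 1122.658 T − 24249
33453.8 = 1173.345 T
T = 28.51 °C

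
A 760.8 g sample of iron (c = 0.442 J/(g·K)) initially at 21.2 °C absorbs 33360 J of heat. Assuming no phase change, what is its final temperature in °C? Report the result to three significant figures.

T_f = 120 °C

ΔT = q / (m c) = 33360 / (760.8 × 0.442) = 99.20 °C
T_f = 21.2 + 99.20 = 120.40 °C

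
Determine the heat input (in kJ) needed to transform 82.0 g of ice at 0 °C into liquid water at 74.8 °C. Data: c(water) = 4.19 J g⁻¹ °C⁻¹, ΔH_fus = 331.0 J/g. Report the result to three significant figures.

q1 (melt at 0 °C): 82.0 × 331.0 = 27142 J
q2 (heat water 0.0→74.8 °C): 82.0 × 4.19 × 74.8 = 25700 J
Total: 27142 + 25700 = 52842 J = 52.8 kJ

q = 52.8 kJ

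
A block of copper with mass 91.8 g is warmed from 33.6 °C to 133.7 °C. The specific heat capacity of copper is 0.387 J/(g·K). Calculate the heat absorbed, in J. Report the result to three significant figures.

q = m c ΔT = 91.8 × 0.387 × (133.7 − 33.6)
q = 91.8 × 0.387 × 100.1 = 3556 J

q = 3560 J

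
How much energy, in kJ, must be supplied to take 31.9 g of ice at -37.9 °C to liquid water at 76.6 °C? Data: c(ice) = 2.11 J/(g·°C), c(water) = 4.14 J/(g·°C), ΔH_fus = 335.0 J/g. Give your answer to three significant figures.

q = 23.4 kJ

q1 (heat ice -37.9→0.0 °C): 31.9 × 2.11 × 37.9 = 2551 J
q2 (melt at 0 °C): 31.9 × 335.0 = 10687 J
q3 (heat water 0.0→76.6 °C): 31.9 × 4.14 × 76.6 = 10116 J
Total: 2551 + 10687 + 10116 = 23354 J = 23.4 kJ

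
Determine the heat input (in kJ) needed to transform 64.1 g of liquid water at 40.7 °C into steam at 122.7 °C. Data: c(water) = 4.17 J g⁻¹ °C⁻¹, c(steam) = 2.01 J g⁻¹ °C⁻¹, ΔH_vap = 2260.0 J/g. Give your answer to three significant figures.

q1 (heat water 40.7→100.0 °C): 64.1 × 4.17 × 59.3 = 15851 J
q2 (vaporize at 100 °C): 64.1 × 2260.0 = 144866 J
q3 (heat steam 100.0→122.7 °C): 64.1 × 2.01 × 22.7 = 2925 J
Total: 15851 + 144866 + 2925 = 163642 J = 164 kJ

q = 164 kJ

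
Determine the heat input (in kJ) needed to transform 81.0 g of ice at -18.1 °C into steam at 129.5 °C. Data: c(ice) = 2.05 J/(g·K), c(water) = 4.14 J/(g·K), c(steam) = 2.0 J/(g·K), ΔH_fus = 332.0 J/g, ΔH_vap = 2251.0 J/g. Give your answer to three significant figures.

q1 (heat ice -18.1→0.0 °C): 81.0 × 2.05 × 18.1 = 3006 J
q2 (melt at 0 °C): 81.0 × 332.0 = 26892 J
q3 (heat water 0.0→100.0 °C): 81.0 × 4.14 × 100.0 = 33534 J
q4 (vaporize at 100 °C): 81.0 × 2251.0 = 182331 J
q5 (heat steam 100.0→129.5 °C): 81.0 × 2.0 × 29.5 = 4779 J
Total: 3006 + 26892 + 33534 + 182331 + 4779 = 250542 J = 251 kJ

q = 251 kJ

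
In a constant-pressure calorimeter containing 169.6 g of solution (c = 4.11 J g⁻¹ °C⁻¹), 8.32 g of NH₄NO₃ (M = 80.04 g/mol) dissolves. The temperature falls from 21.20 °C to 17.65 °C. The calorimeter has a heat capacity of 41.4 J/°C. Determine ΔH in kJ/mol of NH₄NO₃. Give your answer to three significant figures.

|ΔT| = |17.65 − 21.20| = 3.55 °C
|q_surr| = (169.6 × 4.11 + 41.4) × 3.55 = 738.456 × 3.55 = 2622 J
n(NH₄NO₃) = 8.32 / 80.04 = 0.1039 mol
Temperature fell, so q_rxn = +|q_surr| = 2.622 kJ
ΔH = q_rxn / n = 25.24 kJ/mol

ΔH = 25.2 kJ/mol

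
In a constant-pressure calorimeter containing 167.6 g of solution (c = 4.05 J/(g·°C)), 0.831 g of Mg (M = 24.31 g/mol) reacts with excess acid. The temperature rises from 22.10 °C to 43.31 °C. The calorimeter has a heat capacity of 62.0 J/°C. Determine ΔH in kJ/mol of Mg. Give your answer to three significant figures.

ΔH = -460 kJ/mol

|ΔT| = |43.31 − 22.10| = 21.21 °C
|q_surr| = (167.6 × 4.05 + 62.0) × 21.21 = 740.78 × 21.21 = 15710 J
n(Mg) = 0.831 / 24.31 = 0.03418 mol
Temperature rose, so q_rxn = −|q_surr| = -15.71 kJ
ΔH = q_rxn / n = -459.6 kJ/mol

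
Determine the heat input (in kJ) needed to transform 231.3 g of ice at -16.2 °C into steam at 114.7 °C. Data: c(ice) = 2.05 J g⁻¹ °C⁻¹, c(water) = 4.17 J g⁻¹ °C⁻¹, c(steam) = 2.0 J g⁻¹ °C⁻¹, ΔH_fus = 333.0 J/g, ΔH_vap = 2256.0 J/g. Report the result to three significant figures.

q1 (heat ice -16.2→0.0 °C): 231.3 × 2.05 × 16.2 = 7681 J
q2 (melt at 0 °C): 231.3 × 333.0 = 77023 J
q3 (heat water 0.0→100.0 °C): 231.3 × 4.17 × 100.0 = 96452 J
q4 (vaporize at 100 °C): 231.3 × 2256.0 = 521813 J
q5 (heat steam 100.0→114.7 °C): 231.3 × 2.0 × 14.7 = 6800 J
Total: 7681 + 77023 + 96452 + 521813 + 6800 = 709769 J = 710 kJ

q = 710 kJ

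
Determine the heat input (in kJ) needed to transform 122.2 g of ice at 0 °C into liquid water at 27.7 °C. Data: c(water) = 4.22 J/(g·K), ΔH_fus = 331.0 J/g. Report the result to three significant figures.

q = 54.7 kJ

q1 (melt at 0 °C): 122.2 × 331.0 = 40448 J
q2 (heat water 0.0→27.7 °C): 122.2 × 4.22 × 27.7 = 14284 J
Total: 40448 + 14284 = 54732 J = 54.7 kJ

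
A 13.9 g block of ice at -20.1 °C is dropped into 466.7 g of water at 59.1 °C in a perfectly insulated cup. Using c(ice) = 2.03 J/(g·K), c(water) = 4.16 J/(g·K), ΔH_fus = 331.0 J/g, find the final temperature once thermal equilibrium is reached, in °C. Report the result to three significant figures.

Heat to bring ice to 0 °C and melt it: q₁ = 13.9×2.03×20.1 + 13.9×331.0 = 5168.1 J
Heat the water can supply cooling to 0 °C: 466.7×4.16×59.1 = 114741 J > q₁, so all ice melts.
Energy balance: 466.7×4.16×(59.1 − T) = 5168.1 + 13.9×4.16×(T − 0)
1941.472(59.1 − T) = 5168.1 + 57.824 T
114741 − 5168.1 = 1999.296 T
T = 109572.9 / 1999.296 = 54.81 °C

T_f = 54.8 °C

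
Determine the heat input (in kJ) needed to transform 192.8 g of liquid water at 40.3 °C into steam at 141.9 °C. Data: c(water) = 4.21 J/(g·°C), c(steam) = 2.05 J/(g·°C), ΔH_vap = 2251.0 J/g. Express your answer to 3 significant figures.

q = 499 kJ

q1 (heat water 40.3→100.0 °C): 192.8 × 4.21 × 59.7 = 48458 J
q2 (vaporize at 100 °C): 192.8 × 2251.0 = 433993 J
q3 (heat steam 100.0→141.9 °C): 192.8 × 2.05 × 41.9 = 16561 J
Total: 48458 + 433993 + 16561 = 499012 J = 499 kJ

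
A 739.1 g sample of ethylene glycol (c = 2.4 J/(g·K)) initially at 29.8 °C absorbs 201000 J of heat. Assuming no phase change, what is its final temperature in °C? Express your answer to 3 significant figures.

ΔT = q / (m c) = 201000 / (739.1 × 2.4) = 113.3 °C
T_f = 29.8 + 113.3 = 143.1 °C

T_f = 143 °C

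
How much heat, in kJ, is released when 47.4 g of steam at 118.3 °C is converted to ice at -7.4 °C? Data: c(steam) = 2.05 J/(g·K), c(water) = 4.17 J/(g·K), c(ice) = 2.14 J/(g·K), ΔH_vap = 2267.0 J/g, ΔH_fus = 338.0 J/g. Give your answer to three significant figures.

q = 146 kJ

q1 (cool steam 118.3→100 °C): 47.4 × 2.05 × 18.3 = 1778 J
q2 (condense at 100 °C): 47.4 × 2267.0 = 107456 J
q3 (cool water 100→0 °C): 47.4 × 4.17 × 100.0 = 19766 J
q4 (freeze at 0 °C): 47.4 × 338.0 = 16021 J
q5 (cool ice 0→-7.4 °C): 47.4 × 2.14 × 7.4 = 751 J
Total: 1778 + 107456 + 19766 + 16021 + 751 = 145772 J = 146 kJ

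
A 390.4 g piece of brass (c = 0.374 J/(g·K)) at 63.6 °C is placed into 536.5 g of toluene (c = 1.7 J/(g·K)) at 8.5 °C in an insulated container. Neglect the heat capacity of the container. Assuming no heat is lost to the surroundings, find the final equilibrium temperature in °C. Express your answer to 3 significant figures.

Heat lost by brass = heat gained by toluene.
(390.4)(0.374)(63.6 − T) = (536.5)(1.7)(T − 8.5)
146.0096 (63.6 − T) = 912.05 (T − 8.5)
9286.2 − 146.0096 T = 912.05 T − 7752.4
17038.6 = 1058.0596 T
T = 16.10 °C

T_f = 16.1 °C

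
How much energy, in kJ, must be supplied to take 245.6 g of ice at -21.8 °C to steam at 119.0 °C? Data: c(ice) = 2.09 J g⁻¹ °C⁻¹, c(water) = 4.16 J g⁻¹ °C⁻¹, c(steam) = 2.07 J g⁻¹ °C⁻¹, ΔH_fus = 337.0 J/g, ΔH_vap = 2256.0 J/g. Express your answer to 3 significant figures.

q1 (heat ice -21.8→0.0 °C): 245.6 × 2.09 × 21.8 = 11190 J
q2 (melt at 0 °C): 245.6 × 337.0 = 82767 J
q3 (heat water 0.0→100.0 °C): 245.6 × 4.16 × 100.0 = 102170 J
q4 (vaporize at 100 °C): 245.6 × 2256.0 = 554074 J
q5 (heat steam 100.0→119.0 °C): 245.6 × 2.07 × 19.0 = 9659 J
Total: 11190 + 82767 + 102170 + 554074 + 9659 = 759860 J = 760 kJ

q = 760 kJ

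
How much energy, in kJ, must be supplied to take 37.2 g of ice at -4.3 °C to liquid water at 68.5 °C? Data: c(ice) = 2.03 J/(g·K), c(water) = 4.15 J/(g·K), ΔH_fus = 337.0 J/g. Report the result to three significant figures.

q = 23.4 kJ

q1 (heat ice -4.3→0.0 °C): 37.2 × 2.03 × 4.3 = 325 J
q2 (melt at 0 °C): 37.2 × 337.0 = 12536 J
q3 (heat water 0.0→68.5 °C): 37.2 × 4.15 × 68.5 = 10575 J
Total: 325 + 12536 + 10575 = 23436 J = 23.4 kJ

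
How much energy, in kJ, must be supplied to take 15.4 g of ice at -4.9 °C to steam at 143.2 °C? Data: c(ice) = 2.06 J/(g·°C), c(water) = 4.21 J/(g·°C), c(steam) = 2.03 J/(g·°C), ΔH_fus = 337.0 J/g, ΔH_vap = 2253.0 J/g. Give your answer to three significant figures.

q1 (heat ice -4.9→0.0 °C): 15.4 × 2.06 × 4.9 = 155 J
q2 (melt at 0 °C): 15.4 × 337.0 = 5190 J
q3 (heat water 0.0→100.0 °C): 15.4 × 4.21 × 100.0 = 6483 J
q4 (vaporize at 100 °C): 15.4 × 2253.0 = 34696 J
q5 (heat steam 100.0→143.2 °C): 15.4 × 2.03 × 43.2 = 1351 J
Total: 155 + 5190 + 6483 + 34696 + 1351 = 47875 J = 47.9 kJ

q = 47.9 kJ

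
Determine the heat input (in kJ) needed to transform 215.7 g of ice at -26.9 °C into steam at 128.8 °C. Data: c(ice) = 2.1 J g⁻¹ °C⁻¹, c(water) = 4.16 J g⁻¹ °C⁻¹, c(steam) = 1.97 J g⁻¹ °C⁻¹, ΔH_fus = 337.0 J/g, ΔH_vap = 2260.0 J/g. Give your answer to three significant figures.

q1 (heat ice -26.9→0.0 °C): 215.7 × 2.1 × 26.9 = 12185 J
q2 (melt at 0 °C): 215.7 × 337.0 = 72691 J
q3 (heat water 0.0→100.0 °C): 215.7 × 4.16 × 100.0 = 89731 J
q4 (vaporize at 100 °C): 215.7 × 2260.0 = 487482 J
q5 (heat steam 100.0→128.8 °C): 215.7 × 1.97 × 28.8 = 12238 J
Total: 12185 + 72691 + 89731 + 487482 + 12238 = 674327 J = 674 kJ

q = 674 kJ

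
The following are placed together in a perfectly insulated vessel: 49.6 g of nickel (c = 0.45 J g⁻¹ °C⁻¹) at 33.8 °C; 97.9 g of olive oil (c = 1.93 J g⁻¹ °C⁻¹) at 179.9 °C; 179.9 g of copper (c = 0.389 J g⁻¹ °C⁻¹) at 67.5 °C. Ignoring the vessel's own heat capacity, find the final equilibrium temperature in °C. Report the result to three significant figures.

Σ mᵢcᵢ(T − Tᵢ) = 0  ⇒  T = Σ mᵢcᵢTᵢ / Σ mᵢcᵢ
Σ mᵢcᵢ = 49.6×0.45 + 97.9×1.93 + 179.9×0.389 = 281.2481
Σ mᵢcᵢTᵢ = 22.32×33.8 + 188.947×179.9 + 69.9811×67.5 = 39470
T = 39470 / 281.2481 = 140.3 °C

T_f = 140 °C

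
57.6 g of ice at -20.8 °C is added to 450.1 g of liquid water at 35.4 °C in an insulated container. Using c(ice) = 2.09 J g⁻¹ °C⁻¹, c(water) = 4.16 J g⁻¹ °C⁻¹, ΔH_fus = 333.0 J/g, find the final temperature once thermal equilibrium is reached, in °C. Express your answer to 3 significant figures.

T_f = 21.1 °C

Heat to bring ice to 0 °C and melt it: q₁ = 57.6×2.09×20.8 + 57.6×333.0 = 21685 J
Heat the water can supply cooling to 0 °C: 450.1×4.16×35.4 = 66283.5 J > q₁, so all ice melts.
Energy balance: 450.1×4.16×(35.4 − T) = 21685 + 57.6×4.16×(T − 0)
1872.416(35.4 − T) = 21685 + 239.616 T
66283.5 − 21685 = 2112.032 T
T = 44598.5 / 2112.032 = 21.12 °C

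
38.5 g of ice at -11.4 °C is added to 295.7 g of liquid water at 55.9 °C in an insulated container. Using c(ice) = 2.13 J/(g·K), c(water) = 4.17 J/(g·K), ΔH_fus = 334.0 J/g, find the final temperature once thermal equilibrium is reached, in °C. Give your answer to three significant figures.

Heat to bring ice to 0 °C and melt it: q₁ = 38.5×2.13×11.4 + 38.5×334.0 = 13794 J
Heat the water can supply cooling to 0 °C: 295.7×4.17×55.9 = 68928.6 J > q₁, so all ice melts.
Energy balance: 295.7×4.17×(55.9 − T) = 13794 + 38.5×4.17×(T − 0)
1233.069(55.9 − T) = 13794 + 160.545 T
68928.6 − 13794 = 1393.614 T
T = 55134.6 / 1393.614 = 39.56 °C

T_f = 39.6 °C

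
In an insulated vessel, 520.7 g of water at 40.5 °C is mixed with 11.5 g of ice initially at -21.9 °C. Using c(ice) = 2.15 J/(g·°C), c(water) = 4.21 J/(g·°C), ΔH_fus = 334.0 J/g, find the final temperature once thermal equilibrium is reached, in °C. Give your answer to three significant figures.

T_f = 37.7 °C

Heat to bring ice to 0 °C and melt it: q₁ = 11.5×2.15×21.9 + 11.5×334.0 = 4382.5 J
Heat the water can supply cooling to 0 °C: 520.7×4.21×40.5 = 88782.0 J > q₁, so all ice melts.
Energy balance: 520.7×4.21×(40.5 − T) = 4382.5 + 11.5×4.21×(T − 0)
2192.147(40.5 − T) = 4382.5 + 48.415 T
88782.0 − 4382.5 = 2240.562 T
T = 84399.5 / 2240.562 = 37.67 °C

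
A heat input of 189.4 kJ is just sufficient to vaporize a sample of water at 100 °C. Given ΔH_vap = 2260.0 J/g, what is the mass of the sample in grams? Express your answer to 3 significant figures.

m = q / ΔH_vap = 189400 J / 2260.0 J/g = 83.8 g

m = 83.8 g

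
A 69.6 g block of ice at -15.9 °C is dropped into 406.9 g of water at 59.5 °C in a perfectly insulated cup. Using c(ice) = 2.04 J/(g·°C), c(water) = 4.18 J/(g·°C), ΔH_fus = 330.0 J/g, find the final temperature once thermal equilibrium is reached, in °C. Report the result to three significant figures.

Heat to bring ice to 0 °C and melt it: q₁ = 69.6×2.04×15.9 + 69.6×330.0 = 25226 J
Heat the water can supply cooling to 0 °C: 406.9×4.18×59.5 = 101200 J > q₁, so all ice melts.
Energy balance: 406.9×4.18×(59.5 − T) = 25226 + 69.6×4.18×(T − 0)
1700.842(59.5 − T) = 25226 + 290.928 T
101200 − 25226 = 1991.770 T
T = 75974 / 1991.770 = 38.14 °C

T_f = 38.1 °C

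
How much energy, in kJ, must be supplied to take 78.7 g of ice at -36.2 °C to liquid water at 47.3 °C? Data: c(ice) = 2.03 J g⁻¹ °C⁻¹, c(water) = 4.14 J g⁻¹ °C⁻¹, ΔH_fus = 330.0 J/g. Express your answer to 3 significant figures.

q = 47.2 kJ

q1 (heat ice -36.2→0.0 °C): 78.7 × 2.03 × 36.2 = 5783 J
q2 (melt at 0 °C): 78.7 × 330.0 = 25971 J
q3 (heat water 0.0→47.3 °C): 78.7 × 4.14 × 47.3 = 15411 J
Total: 5783 + 25971 + 15411 = 47165 J = 47.2 kJ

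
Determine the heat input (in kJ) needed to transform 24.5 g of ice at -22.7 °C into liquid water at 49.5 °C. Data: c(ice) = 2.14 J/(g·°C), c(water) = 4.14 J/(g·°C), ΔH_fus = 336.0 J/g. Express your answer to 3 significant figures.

q = 14.4 kJ

q1 (heat ice -22.7→0.0 °C): 24.5 × 2.14 × 22.7 = 1190 J
q2 (melt at 0 °C): 24.5 × 336.0 = 8232 J
q3 (heat water 0.0→49.5 °C): 24.5 × 4.14 × 49.5 = 5021 J
Total: 1190 + 8232 + 5021 = 14443 J = 14.4 kJ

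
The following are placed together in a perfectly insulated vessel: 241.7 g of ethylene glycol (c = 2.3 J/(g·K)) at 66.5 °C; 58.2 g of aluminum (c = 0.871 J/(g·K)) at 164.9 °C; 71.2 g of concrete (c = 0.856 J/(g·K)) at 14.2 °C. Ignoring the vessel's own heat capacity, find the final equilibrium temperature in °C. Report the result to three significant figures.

T_f = 69.2 °C

Σ mᵢcᵢ(T − Tᵢ) = 0  ⇒  T = Σ mᵢcᵢTᵢ / Σ mᵢcᵢ
Σ mᵢcᵢ = 241.7×2.3 + 58.2×0.871 + 71.2×0.856 = 667.5494
Σ mᵢcᵢTᵢ = 555.91×66.5 + 50.6922×164.9 + 60.9472×14.2 = 46193
T = 46193 / 667.5494 = 69.20 °C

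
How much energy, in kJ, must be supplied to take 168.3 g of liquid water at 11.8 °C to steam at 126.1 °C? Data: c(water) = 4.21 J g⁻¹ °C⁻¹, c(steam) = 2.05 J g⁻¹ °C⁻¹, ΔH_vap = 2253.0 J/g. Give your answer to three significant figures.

q1 (heat water 11.8→100.0 °C): 168.3 × 4.21 × 88.2 = 62493 J
q2 (vaporize at 100 °C): 168.3 × 2253.0 = 379180 J
q3 (heat steam 100.0→126.1 °C): 168.3 × 2.05 × 26.1 = 9005 J
Total: 62493 + 379180 + 9005 = 450678 J = 451 kJ

q = 451 kJ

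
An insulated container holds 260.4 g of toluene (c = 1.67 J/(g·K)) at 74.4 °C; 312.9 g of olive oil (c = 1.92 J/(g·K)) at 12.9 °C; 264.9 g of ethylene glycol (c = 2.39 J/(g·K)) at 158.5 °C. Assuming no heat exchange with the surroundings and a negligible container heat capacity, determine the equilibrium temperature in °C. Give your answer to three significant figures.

T_f = 84.2 °C

Σ mᵢcᵢ(T − Tᵢ) = 0  ⇒  T = Σ mᵢcᵢTᵢ / Σ mᵢcᵢ
Σ mᵢcᵢ = 260.4×1.67 + 312.9×1.92 + 264.9×2.39 = 1668.747
Σ mᵢcᵢTᵢ = 434.868×74.4 + 600.768×12.9 + 633.111×158.5 = 140450
T = 140450 / 1668.747 = 84.16 °C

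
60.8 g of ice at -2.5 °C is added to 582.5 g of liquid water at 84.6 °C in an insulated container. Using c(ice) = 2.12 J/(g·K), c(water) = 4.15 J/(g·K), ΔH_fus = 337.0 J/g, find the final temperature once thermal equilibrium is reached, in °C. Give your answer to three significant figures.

Heat to bring ice to 0 °C and melt it: q₁ = 60.8×2.12×2.5 + 60.8×337.0 = 20812 J
Heat the water can supply cooling to 0 °C: 582.5×4.15×84.6 = 204510 J > q₁, so all ice melts.
Energy balance: 582.5×4.15×(84.6 − T) = 20812 + 60.8×4.15×(T − 0)
2417.375(84.6 − T) = 20812 + 252.32 T
204510 − 20812 = 2669.695 T
T = 183698 / 2669.695 = 68.81 °C

T_f = 68.8 °C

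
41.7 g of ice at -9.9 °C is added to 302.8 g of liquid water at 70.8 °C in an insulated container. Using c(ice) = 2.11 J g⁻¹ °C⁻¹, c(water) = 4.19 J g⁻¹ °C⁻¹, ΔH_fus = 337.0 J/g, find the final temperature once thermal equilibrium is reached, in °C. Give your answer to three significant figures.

Heat to bring ice to 0 °C and melt it: q₁ = 41.7×2.11×9.9 + 41.7×337.0 = 14924 J
Heat the water can supply cooling to 0 °C: 302.8×4.19×70.8 = 89826.2 J > q₁, so all ice melts.
Energy balance: 302.8×4.19×(70.8 − T) = 14924 + 41.7×4.19×(T − 0)
1268.732(70.8 − T) = 14924 + 174.723 T
89826.2 − 14924 = 1443.455 T
T = 74902.2 / 1443.455 = 51.89 °C

T_f = 51.9 °C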